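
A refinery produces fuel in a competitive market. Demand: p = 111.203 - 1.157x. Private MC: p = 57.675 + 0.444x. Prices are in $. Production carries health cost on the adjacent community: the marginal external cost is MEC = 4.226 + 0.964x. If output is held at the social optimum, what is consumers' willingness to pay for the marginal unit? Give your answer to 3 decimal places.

P = $88.964

Social marginal cost = private MC + MEC = 61.901 + 1.408x.
Set SMC = demand: 61.901 + 1.408x = 111.203 - 1.157x → x* = 19.2211.
Consumer price on the demand curve at x*: 111.203 − 1.157×19.2211 = 88.9642.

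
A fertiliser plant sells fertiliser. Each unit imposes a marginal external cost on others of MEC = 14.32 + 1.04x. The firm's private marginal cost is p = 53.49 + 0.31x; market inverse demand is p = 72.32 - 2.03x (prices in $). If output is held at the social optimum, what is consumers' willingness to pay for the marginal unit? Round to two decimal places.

P = $69.61

Social marginal cost = private MC + MEC = 67.81 + 1.35x.
Set SMC = demand: 67.81 + 1.35x = 72.32 - 2.03x → x* = 1.3343.
Consumer price on the demand curve at x*: 72.32 − 2.03×1.3343 = 69.6114.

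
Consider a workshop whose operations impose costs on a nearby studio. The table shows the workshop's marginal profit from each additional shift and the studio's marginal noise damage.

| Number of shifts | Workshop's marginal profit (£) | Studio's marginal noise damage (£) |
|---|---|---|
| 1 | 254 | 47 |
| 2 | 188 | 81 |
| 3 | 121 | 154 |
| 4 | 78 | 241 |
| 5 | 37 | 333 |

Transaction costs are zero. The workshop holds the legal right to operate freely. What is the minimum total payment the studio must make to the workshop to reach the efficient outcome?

Left alone the workshop would choose level 5 (marginal profit stays positive).
Efficient level: k* = 2 (marginal profit ≥ marginal noise damage through 2).
The studio must at least cover the workshop's forgone profit from cutting 5→2: 121 + 78 + 37 = 236.

£236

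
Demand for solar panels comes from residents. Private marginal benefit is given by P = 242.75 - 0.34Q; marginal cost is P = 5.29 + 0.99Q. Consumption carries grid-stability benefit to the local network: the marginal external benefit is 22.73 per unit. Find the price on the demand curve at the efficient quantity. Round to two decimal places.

Social marginal benefit = demand + MEB = 265.48 - 0.34Q.
Set SMB = MC: 265.48 - 0.34Q = 5.29 + 0.99Q → Q* = 195.6316.
Consumer price on the demand curve at Q*: 242.75 − 0.34×195.6316 = 176.2353.

P = 176.24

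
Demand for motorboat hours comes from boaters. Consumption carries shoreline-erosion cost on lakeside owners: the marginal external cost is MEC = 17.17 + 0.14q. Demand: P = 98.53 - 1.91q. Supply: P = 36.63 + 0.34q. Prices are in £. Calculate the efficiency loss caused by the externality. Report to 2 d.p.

Market equilibrium (private): 36.63 + 0.34q = 98.53 - 1.91q → q_m = 27.5111.
Social marginal benefit = demand − MEC = 81.36 - 2.05q.
Set SMB = MC: 81.36 - 2.05q = 36.63 + 0.34q → q* = 18.7155.
Between q* and q_m the wedge MC − SMB runs linearly from 0 to MEC(q_m), so the loss is a triangle.
DWL = ½ × 8.7956 × 21.0216 = 92.4488.

DWL = £92.45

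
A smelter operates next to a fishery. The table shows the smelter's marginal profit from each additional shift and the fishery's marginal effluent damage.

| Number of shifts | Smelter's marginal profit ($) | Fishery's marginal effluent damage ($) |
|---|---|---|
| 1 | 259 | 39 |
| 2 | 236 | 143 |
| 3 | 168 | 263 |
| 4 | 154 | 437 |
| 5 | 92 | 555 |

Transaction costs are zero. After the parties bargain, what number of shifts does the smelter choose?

2

Bargaining reaches the level where marginal profit last exceeds marginal effluent damage.
That holds through level 2 (236 ≥ 143) but not at 3 (168 < 263).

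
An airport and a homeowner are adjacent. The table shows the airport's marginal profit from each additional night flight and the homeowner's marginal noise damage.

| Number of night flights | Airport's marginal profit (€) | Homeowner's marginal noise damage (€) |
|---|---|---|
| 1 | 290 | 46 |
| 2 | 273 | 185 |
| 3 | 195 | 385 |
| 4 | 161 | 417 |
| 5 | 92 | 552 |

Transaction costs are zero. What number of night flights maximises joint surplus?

Bargaining reaches the level where marginal profit last exceeds marginal noise damage.
That holds through level 2 (273 ≥ 185) but not at 3 (195 < 385).

2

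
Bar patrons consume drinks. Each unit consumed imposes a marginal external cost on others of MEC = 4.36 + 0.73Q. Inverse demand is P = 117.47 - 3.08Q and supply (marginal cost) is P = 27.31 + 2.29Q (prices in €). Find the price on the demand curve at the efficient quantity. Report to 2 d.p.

P = €74.15

Social marginal benefit = demand − MEC = 113.11 - 3.81Q.
Set SMB = MC: 113.11 - 3.81Q = 27.31 + 2.29Q → Q* = 14.0656.
Consumer price on the demand curve at Q*: 117.47 − 3.08×14.0656 = 74.1480.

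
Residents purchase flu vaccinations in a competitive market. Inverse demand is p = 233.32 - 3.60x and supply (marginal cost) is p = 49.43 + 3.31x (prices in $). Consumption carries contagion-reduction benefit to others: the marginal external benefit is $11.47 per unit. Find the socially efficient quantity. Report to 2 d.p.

x* = 28.27

Social marginal benefit = demand + MEB = 244.79 - 3.60x.
Set SMB = MC: 244.79 - 3.60x = 49.43 + 3.31x → x* = 28.2721.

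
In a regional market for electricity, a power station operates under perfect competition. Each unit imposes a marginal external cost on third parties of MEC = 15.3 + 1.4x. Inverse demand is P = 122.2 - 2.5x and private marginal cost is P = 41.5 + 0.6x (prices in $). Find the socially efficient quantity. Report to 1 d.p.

x* = 14.5

Social marginal cost = private MC + MEC = 56.8 + 2.0x.
Set SMC = demand: 56.8 + 2.0x = 122.2 - 2.5x → x* = 14.5333.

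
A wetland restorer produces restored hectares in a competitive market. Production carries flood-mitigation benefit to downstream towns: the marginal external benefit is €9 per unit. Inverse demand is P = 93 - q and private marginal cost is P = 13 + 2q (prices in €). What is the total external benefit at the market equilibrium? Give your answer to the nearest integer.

€240

Market equilibrium (private): 13 + 2q = 93 - q → q_m = 26.6667.
Total external benefit = MEB × q_m = 9 × 26.6667 = 240.0003.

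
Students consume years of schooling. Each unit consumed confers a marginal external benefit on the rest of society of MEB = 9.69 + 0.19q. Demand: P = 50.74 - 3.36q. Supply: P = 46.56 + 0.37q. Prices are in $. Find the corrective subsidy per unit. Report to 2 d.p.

subsidy = $10.43 per unit

Social marginal benefit = demand + MEB = 60.43 - 3.17q.
Set SMB = MC: 60.43 - 3.17q = 46.56 + 0.37q → q* = 3.9181.
The Pigouvian subsidy equals MEB at q*: 9.69 + 0.19×3.9181 = 10.4344.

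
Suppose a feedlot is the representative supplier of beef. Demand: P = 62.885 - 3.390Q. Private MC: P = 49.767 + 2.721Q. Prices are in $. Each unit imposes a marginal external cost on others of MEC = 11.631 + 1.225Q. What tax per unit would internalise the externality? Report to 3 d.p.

Social marginal cost = private MC + MEC = 61.398 + 3.946Q.
Set SMC = demand: 61.398 + 3.946Q = 62.885 - 3.390Q → Q* = 0.2027.
The Pigouvian tax equals MEC at Q*: 11.631 + 1.225×0.2027 = 11.8793.

tax = $11.879 per unit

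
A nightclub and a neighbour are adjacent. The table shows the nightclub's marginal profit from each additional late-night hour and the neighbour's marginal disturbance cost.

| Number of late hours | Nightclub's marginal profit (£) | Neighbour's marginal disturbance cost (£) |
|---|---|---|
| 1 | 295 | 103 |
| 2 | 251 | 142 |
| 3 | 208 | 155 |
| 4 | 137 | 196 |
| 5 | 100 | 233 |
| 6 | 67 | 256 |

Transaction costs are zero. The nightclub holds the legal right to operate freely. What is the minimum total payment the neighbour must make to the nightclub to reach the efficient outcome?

Left alone the nightclub would choose level 6 (marginal profit stays positive).
Efficient level: k* = 3 (marginal profit ≥ marginal disturbance cost through 3).
The neighbour must at least cover the nightclub's forgone profit from cutting 6→3: 137 + 100 + 67 = 304.

£304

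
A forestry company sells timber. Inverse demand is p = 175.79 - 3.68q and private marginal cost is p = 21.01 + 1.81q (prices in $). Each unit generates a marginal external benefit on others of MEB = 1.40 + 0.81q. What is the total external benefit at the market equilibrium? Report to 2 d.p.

Market equilibrium (private): 21.01 + 1.81q = 175.79 - 3.68q → q_m = 28.1931.
Total external benefit = ∫₀^{q_m} (1.40 + 0.81q) dq = 1.40×28.1931 + ½×0.81×28.1931² = 361.3849.

$361.38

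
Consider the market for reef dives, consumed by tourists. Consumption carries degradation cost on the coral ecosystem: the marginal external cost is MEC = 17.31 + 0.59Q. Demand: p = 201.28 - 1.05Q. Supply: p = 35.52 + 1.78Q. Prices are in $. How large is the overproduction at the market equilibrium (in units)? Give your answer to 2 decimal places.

Market equilibrium (private): 35.52 + 1.78Q = 201.28 - 1.05Q → Q_m = 58.5724.
Social marginal benefit = demand − MEC = 183.97 - 1.64Q.
Set SMB = MC: 183.97 - 1.64Q = 35.52 + 1.78Q → Q* = 43.4064.
Gap = |58.5724 − 43.4064| = 15.1660.

15.17 units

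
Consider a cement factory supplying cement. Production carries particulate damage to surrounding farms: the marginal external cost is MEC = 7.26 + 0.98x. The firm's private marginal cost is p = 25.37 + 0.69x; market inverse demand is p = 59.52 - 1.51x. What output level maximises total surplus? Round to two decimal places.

Social marginal cost = private MC + MEC = 32.63 + 1.67x.
Set SMC = demand: 32.63 + 1.67x = 59.52 - 1.51x → x* = 8.4560.

x* = 8.46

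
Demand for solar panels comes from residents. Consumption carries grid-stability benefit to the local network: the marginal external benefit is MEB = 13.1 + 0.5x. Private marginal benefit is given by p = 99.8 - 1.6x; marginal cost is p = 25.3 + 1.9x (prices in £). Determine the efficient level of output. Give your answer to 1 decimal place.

Social marginal benefit = demand + MEB = 112.9 - 1.1x.
Set SMB = MC: 112.9 - 1.1x = 25.3 + 1.9x → x* = 29.2000.

x* = 29.2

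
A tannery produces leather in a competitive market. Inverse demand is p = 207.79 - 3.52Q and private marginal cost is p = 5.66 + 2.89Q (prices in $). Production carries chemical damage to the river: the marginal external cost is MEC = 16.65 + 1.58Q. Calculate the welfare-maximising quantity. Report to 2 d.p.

Q* = 23.21

Social marginal cost = private MC + MEC = 22.31 + 4.47Q.
Set SMC = demand: 22.31 + 4.47Q = 207.79 - 3.52Q → Q* = 23.2140.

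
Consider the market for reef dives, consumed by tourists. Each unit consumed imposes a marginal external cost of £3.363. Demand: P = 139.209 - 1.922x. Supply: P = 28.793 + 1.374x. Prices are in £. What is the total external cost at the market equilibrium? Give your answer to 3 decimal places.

£112.661

Market equilibrium (private): 28.793 + 1.374x = 139.209 - 1.922x → x_m = 33.5000.
Total external cost = MEC × x_m = 3.363 × 33.5000 = 112.6605.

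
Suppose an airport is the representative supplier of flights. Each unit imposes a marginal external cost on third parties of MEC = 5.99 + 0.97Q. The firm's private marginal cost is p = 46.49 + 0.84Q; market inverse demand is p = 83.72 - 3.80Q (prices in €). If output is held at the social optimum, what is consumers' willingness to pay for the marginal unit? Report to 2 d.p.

P = €62.56

Social marginal cost = private MC + MEC = 52.48 + 1.81Q.
Set SMC = demand: 52.48 + 1.81Q = 83.72 - 3.80Q → Q* = 5.5686.
Consumer price on the demand curve at Q*: 83.72 − 3.80×5.5686 = 62.5593.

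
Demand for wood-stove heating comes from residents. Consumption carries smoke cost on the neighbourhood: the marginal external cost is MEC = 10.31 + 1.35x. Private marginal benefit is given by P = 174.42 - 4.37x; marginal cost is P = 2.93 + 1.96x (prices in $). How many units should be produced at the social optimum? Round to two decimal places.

x* = 20.99

Social marginal benefit = demand − MEC = 164.11 - 5.72x.
Set SMB = MC: 164.11 - 5.72x = 2.93 + 1.96x → x* = 20.9870.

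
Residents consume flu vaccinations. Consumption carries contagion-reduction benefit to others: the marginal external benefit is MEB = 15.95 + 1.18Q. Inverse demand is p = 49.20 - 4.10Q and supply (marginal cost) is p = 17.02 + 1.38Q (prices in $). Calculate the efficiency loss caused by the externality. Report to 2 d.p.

Market equilibrium (private): 17.02 + 1.38Q = 49.20 - 4.10Q → Q_m = 5.8723.
Social marginal benefit = demand + MEB = 65.15 - 2.92Q.
Set SMB = MC: 65.15 - 2.92Q = 17.02 + 1.38Q → Q* = 11.1930.
Height of the DWL triangle at Q_m is SMB(Q_m) − MC(Q_m) = MEB(Q_m) = 22.8793.
DWL = ½ × 5.3207 × 22.8793 = 60.8669.

DWL = $60.87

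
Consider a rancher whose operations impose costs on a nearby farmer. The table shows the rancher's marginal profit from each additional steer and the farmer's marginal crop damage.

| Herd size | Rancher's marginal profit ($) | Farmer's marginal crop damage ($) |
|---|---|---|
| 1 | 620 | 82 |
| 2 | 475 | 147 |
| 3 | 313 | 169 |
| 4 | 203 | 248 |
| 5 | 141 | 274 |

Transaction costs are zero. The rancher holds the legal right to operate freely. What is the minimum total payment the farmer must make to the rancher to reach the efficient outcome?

Left alone the rancher would choose level 5 (marginal profit stays positive).
Efficient level: k* = 3 (marginal profit ≥ marginal crop damage through 3).
The farmer must at least cover the rancher's forgone profit from cutting 5→3: 203 + 141 = 344.

$344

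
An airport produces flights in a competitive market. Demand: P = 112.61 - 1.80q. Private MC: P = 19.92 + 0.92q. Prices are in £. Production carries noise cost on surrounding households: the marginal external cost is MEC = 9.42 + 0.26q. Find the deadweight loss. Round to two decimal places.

Market equilibrium (private): 19.92 + 0.92q = 112.61 - 1.80q → q_m = 34.0772.
Social marginal cost = private MC + MEC = 29.34 + 1.18q.
Set SMC = demand: 29.34 + 1.18q = 112.61 - 1.80q → q* = 27.9430.
Between q* and q_m the wedge SMC − demand runs linearly from 0 to MEC(q_m), so the loss is a triangle.
DWL = ½ × 6.1342 × 18.2801 = 56.0669.

DWL = £56.07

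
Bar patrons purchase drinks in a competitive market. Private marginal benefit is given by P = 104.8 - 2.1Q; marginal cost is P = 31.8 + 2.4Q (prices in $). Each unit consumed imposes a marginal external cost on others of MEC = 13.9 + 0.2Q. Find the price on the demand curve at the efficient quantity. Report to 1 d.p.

Social marginal benefit = demand − MEC = 90.9 - 2.3Q.
Set SMB = MC: 90.9 - 2.3Q = 31.8 + 2.4Q → Q* = 12.5745.
Consumer price on the demand curve at Q*: 104.8 − 2.1×12.5745 = 78.3936.

P = $78.4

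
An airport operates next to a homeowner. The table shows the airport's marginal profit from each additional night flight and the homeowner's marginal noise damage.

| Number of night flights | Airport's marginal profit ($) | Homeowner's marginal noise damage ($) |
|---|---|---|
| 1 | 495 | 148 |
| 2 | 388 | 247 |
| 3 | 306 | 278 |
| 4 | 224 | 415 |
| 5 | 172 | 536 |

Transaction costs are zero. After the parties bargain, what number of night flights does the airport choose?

3

Bargaining reaches the level where marginal profit last exceeds marginal noise damage.
That holds through level 3 (306 ≥ 278) but not at 4 (224 < 415).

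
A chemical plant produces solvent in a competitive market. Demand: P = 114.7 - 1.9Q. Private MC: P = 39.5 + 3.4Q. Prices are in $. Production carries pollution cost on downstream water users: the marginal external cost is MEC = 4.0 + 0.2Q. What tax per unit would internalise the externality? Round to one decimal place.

tax = $6.6 per unit

Social marginal cost = private MC + MEC = 43.5 + 3.6Q.
Set SMC = demand: 43.5 + 3.6Q = 114.7 - 1.9Q → Q* = 12.9455.
The Pigouvian tax equals MEC at Q*: 4.0 + 0.2×12.9455 = 6.5891.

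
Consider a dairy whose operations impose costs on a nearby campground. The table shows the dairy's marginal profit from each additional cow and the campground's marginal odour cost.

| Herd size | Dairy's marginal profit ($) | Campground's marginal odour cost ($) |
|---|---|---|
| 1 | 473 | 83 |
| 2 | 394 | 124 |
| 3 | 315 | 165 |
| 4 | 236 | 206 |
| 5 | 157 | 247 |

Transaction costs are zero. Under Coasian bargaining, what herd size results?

Bargaining reaches the level where marginal profit last exceeds marginal odour cost.
That holds through level 4 (236 ≥ 206) but not at 5 (157 < 247).

4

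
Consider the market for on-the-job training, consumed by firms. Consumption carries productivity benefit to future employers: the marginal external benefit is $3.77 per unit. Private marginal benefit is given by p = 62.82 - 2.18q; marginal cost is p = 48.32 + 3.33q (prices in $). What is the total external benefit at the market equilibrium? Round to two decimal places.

Market equilibrium (private): 48.32 + 3.33q = 62.82 - 2.18q → q_m = 2.6316.
Total external benefit = MEB × q_m = 3.77 × 2.6316 = 9.9211.

$9.92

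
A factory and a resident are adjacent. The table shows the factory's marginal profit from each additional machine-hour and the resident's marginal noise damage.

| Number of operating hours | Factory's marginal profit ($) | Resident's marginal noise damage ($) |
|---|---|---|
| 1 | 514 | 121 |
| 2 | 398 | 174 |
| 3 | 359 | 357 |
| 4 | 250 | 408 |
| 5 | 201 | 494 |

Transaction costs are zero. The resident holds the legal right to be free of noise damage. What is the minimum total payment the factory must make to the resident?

Efficient level: marginal profit ≥ marginal noise damage through level 3, so k* = 3.
With the resident holding the right, the factory must at least compensate total damage at k*: 121 + 174 + 357 = 652.

$652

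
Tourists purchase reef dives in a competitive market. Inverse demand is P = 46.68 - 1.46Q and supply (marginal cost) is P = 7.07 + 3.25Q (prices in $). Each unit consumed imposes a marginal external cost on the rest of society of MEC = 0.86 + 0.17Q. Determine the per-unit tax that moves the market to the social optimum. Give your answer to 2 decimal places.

Social marginal benefit = demand − MEC = 45.82 - 1.63Q.
Set SMB = MC: 45.82 - 1.63Q = 7.07 + 3.25Q → Q* = 7.9406.
The Pigouvian tax equals MEC at Q*: 0.86 + 0.17×7.9406 = 2.2099.

tax = $2.21 per unit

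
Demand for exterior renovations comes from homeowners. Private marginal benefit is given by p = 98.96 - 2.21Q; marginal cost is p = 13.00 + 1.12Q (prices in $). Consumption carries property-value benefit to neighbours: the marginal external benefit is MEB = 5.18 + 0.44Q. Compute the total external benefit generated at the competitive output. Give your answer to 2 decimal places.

Market equilibrium (private): 13.00 + 1.12Q = 98.96 - 2.21Q → Q_m = 25.8138.
Total external benefit = ∫₀^{Q_m} (5.18 + 0.44Q) dQ = 5.18×25.8138 + ½×0.44×25.8138² = 280.3130.

$280.31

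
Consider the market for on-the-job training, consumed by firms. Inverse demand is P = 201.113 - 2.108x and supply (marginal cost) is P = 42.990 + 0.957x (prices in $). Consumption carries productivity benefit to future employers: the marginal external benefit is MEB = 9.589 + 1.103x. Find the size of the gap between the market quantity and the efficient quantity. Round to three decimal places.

Market equilibrium (private): 42.990 + 0.957x = 201.113 - 2.108x → x_m = 51.5899.
Social marginal benefit = demand + MEB = 210.702 - 1.005x.
Set SMB = MC: 210.702 - 1.005x = 42.990 + 0.957x → x* = 85.4801.
Gap = |51.5899 − 85.4801| = 33.8902.

33.890 units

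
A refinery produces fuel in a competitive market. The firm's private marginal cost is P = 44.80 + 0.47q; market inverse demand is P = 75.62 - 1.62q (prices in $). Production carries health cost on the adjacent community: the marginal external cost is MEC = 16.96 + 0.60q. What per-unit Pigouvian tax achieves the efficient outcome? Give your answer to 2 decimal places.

Social marginal cost = private MC + MEC = 61.76 + 1.07q.
Set SMC = demand: 61.76 + 1.07q = 75.62 - 1.62q → q* = 5.1524.
The Pigouvian tax equals MEC at q*: 16.96 + 0.60×5.1524 = 20.0514.

tax = $20.05 per unit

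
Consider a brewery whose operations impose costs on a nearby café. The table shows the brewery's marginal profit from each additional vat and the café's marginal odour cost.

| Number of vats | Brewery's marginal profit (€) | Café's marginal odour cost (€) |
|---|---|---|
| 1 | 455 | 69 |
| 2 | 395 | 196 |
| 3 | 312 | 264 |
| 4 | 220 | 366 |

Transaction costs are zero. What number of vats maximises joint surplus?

3

Bargaining reaches the level where marginal profit last exceeds marginal odour cost.
That holds through level 3 (312 ≥ 264) but not at 4 (220 < 366).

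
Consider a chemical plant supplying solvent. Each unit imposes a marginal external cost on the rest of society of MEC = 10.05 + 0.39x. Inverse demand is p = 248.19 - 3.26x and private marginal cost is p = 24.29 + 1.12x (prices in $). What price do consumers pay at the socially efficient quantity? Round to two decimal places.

P = $102.04

Social marginal cost = private MC + MEC = 34.34 + 1.51x.
Set SMC = demand: 34.34 + 1.51x = 248.19 - 3.26x → x* = 44.8323.
Consumer price on the demand curve at x*: 248.19 − 3.26×44.8323 = 102.0367.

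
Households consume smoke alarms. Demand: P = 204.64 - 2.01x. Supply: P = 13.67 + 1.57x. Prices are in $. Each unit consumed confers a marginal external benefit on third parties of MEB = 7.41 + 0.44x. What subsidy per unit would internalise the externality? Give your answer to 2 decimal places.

Social marginal benefit = demand + MEB = 212.05 - 1.57x.
Set SMB = MC: 212.05 - 1.57x = 13.67 + 1.57x → x* = 63.1783.
The Pigouvian subsidy equals MEB at x*: 7.41 + 0.44×63.1783 = 35.2085.

subsidy = $35.21 per unit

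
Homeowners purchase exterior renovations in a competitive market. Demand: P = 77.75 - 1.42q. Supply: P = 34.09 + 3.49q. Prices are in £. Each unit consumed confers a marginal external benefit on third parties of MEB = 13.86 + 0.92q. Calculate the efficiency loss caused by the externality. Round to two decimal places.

DWL = £60.88

Market equilibrium (private): 34.09 + 3.49q = 77.75 - 1.42q → q_m = 8.8921.
Social marginal benefit = demand + MEB = 91.61 - 0.50q.
Set SMB = MC: 91.61 - 0.50q = 34.09 + 3.49q → q* = 14.4160.
The loss is the area between SMB and MC from q* to q_m; with linear curves that's a triangle of height MEB(q_m).
DWL = ½ × 5.5239 × 22.0407 = 60.8753.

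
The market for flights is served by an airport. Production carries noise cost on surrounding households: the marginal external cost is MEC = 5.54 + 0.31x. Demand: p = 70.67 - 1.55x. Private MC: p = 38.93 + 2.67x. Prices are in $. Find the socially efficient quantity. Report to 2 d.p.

Social marginal cost = private MC + MEC = 44.47 + 2.98x.
Set SMC = demand: 44.47 + 2.98x = 70.67 - 1.55x → x* = 5.7837.

x* = 5.78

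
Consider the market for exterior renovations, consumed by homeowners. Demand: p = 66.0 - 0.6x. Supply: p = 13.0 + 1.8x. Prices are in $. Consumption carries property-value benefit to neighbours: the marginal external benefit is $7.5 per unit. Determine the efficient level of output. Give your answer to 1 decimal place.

x* = 25.2

Social marginal benefit = demand + MEB = 73.5 - 0.6x.
Set SMB = MC: 73.5 - 0.6x = 13.0 + 1.8x → x* = 25.2083.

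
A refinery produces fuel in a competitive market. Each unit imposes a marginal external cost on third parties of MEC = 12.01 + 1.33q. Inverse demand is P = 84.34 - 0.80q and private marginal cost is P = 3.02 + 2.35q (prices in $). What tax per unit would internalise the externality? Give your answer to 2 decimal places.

Social marginal cost = private MC + MEC = 15.03 + 3.68q.
Set SMC = demand: 15.03 + 3.68q = 84.34 - 0.80q → q* = 15.4710.
The Pigouvian tax equals MEC at q*: 12.01 + 1.33×15.4710 = 32.5864.

tax = $32.59 per unit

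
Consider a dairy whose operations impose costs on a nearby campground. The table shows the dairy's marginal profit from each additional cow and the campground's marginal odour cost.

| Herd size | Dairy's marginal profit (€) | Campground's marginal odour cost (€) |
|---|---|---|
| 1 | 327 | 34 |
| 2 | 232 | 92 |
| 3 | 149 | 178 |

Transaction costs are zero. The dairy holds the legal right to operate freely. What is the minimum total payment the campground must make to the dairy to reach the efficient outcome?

€149

Left alone the dairy would choose level 3 (marginal profit stays positive).
Efficient level: k* = 2 (marginal profit ≥ marginal odour cost through 2).
The campground must at least cover the dairy's forgone profit from cutting 3→2: 149 = 149.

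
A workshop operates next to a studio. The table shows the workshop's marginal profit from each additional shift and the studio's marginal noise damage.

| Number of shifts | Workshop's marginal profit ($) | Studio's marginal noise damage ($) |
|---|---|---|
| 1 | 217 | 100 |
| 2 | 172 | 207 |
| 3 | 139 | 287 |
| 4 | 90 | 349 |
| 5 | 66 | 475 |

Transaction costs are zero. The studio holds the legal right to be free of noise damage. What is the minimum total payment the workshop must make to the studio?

Efficient level: marginal profit ≥ marginal noise damage through level 1, so k* = 1.
With the studio holding the right, the workshop must at least compensate total damage at k*: 100 = 100.

$100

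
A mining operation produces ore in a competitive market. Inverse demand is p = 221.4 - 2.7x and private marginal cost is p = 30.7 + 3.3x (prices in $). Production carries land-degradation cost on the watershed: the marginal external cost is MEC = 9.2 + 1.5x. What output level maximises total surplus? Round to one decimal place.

Social marginal cost = private MC + MEC = 39.9 + 4.8x.
Set SMC = demand: 39.9 + 4.8x = 221.4 - 2.7x → x* = 24.2000.

x* = 24.2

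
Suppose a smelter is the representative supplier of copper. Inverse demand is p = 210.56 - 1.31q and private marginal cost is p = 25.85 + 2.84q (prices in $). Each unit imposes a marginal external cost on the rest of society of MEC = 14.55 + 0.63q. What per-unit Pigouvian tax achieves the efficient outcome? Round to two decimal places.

tax = $36.98 per unit

Social marginal cost = private MC + MEC = 40.40 + 3.47q.
Set SMC = demand: 40.40 + 3.47q = 210.56 - 1.31q → q* = 35.5983.
The Pigouvian tax equals MEC at q*: 14.55 + 0.63×35.5983 = 36.9769.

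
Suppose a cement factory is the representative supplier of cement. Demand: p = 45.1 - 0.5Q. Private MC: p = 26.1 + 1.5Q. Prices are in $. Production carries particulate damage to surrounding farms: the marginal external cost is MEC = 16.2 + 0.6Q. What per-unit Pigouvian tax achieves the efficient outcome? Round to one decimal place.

tax = $16.8 per unit

Social marginal cost = private MC + MEC = 42.3 + 2.1Q.
Set SMC = demand: 42.3 + 2.1Q = 45.1 - 0.5Q → Q* = 1.0769.
The Pigouvian tax equals MEC at Q*: 16.2 + 0.6×1.0769 = 16.8461.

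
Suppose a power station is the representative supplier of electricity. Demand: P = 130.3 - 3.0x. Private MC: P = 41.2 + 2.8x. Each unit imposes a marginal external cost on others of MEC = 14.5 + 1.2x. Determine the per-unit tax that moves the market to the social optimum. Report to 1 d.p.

Social marginal cost = private MC + MEC = 55.7 + 4.0x.
Set SMC = demand: 55.7 + 4.0x = 130.3 - 3.0x → x* = 10.6571.
The Pigouvian tax equals MEC at x*: 14.5 + 1.2×10.6571 = 27.2885.

tax = 27.3 per unit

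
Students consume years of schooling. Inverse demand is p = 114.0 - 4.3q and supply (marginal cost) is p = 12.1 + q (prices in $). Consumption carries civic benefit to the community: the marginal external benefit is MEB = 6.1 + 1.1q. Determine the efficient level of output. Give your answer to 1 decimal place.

q* = 25.7

Social marginal benefit = demand + MEB = 120.1 - 3.2q.
Set SMB = MC: 120.1 - 3.2q = 12.1 + q → q* = 25.7143.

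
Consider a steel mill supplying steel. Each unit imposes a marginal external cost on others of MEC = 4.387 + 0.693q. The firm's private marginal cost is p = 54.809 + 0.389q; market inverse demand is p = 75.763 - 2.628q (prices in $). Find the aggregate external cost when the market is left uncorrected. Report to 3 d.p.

$47.183

Market equilibrium (private): 54.809 + 0.389q = 75.763 - 2.628q → q_m = 6.9453.
Total external cost = ∫₀^{q_m} (4.387 + 0.693q) dq = 4.387×6.9453 + ½×0.693×6.9453² = 47.1832.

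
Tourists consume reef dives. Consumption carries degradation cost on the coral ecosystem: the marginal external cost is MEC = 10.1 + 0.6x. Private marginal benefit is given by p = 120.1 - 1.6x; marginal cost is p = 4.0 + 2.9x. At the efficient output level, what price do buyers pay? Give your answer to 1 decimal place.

Social marginal benefit = demand − MEC = 110.0 - 2.2x.
Set SMB = MC: 110.0 - 2.2x = 4.0 + 2.9x → x* = 20.7843.
Consumer price on the demand curve at x*: 120.1 − 1.6×20.7843 = 86.8451.

P = 86.8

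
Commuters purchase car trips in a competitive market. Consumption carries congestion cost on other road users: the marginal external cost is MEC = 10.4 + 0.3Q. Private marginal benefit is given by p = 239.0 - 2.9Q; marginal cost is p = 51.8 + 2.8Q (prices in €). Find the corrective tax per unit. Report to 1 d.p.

Social marginal benefit = demand − MEC = 228.6 - 3.2Q.
Set SMB = MC: 228.6 - 3.2Q = 51.8 + 2.8Q → Q* = 29.4667.
The Pigouvian tax equals MEC at Q*: 10.4 + 0.3×29.4667 = 19.2400.

tax = €19.2 per unit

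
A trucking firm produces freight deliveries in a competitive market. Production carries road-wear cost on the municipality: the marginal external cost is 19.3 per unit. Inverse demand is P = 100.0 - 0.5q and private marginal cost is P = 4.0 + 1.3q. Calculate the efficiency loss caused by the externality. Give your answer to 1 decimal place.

Market equilibrium (private): 4.0 + 1.3q = 100.0 - 0.5q → q_m = 53.3333.
Social marginal cost = private MC + MEC = 23.3 + 1.3q.
Set SMC = demand: 23.3 + 1.3q = 100.0 - 0.5q → q* = 42.6111.
The welfare-loss triangle has base |q_m − q*| and height MEC(q_m) (the vertical gap between SMC and demand is zero at q* and MEC at q_m).
DWL = ½ × 10.7222 × 19.3000 = 103.4692.

DWL = 103.5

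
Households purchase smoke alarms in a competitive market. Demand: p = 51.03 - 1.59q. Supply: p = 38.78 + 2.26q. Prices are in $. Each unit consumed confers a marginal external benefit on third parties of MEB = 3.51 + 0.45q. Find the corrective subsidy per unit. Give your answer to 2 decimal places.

subsidy = $5.60 per unit

Social marginal benefit = demand + MEB = 54.54 - 1.14q.
Set SMB = MC: 54.54 - 1.14q = 38.78 + 2.26q → q* = 4.6353.
The Pigouvian subsidy equals MEB at q*: 3.51 + 0.45×4.6353 = 5.5959.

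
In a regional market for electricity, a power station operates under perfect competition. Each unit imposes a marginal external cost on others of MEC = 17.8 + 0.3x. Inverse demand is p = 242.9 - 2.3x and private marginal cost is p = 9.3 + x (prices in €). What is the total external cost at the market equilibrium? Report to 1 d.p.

Market equilibrium (private): 9.3 + x = 242.9 - 2.3x → x_m = 70.7879.
Total external cost = ∫₀^{x_m} (17.8 + 0.3x) dx = 17.8×70.7879 + ½×0.3×70.7879² = 2011.6636.

€2011.7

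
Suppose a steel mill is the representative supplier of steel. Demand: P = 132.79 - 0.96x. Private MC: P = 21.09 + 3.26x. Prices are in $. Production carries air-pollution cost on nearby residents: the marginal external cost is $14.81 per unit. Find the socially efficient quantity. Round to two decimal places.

x* = 22.96

Social marginal cost = private MC + MEC = 35.90 + 3.26x.
Set SMC = demand: 35.90 + 3.26x = 132.79 - 0.96x → x* = 22.9597.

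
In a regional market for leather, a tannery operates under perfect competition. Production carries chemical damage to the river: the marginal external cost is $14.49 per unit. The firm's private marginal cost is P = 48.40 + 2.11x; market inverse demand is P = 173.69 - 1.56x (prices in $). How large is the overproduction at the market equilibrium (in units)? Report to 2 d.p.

3.95 units

Market equilibrium (private): 48.40 + 2.11x = 173.69 - 1.56x → x_m = 34.1390.
Social marginal cost = private MC + MEC = 62.89 + 2.11x.
Set SMC = demand: 62.89 + 2.11x = 173.69 - 1.56x → x* = 30.1907.
Gap = |34.1390 − 30.1907| = 3.9483.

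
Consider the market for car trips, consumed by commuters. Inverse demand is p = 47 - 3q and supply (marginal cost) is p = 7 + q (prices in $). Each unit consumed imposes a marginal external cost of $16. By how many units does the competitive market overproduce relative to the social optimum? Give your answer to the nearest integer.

4 units

Market equilibrium (private): 7 + q = 47 - 3q → q_m = 10.0000.
Social marginal benefit = demand − MEC = 31 - 3q.
Set SMB = MC: 31 - 3q = 7 + q → q* = 6.0000.
Gap = |10.0000 − 6.0000| = 4.0000.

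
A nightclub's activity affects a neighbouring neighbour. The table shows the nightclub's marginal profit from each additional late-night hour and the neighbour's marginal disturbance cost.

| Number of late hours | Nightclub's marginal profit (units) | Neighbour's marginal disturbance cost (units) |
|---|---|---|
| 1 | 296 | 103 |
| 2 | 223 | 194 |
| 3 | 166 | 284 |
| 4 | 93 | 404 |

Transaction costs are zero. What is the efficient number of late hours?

Bargaining reaches the level where marginal profit last exceeds marginal disturbance cost.
That holds through level 2 (223 ≥ 194) but not at 3 (166 < 284).

2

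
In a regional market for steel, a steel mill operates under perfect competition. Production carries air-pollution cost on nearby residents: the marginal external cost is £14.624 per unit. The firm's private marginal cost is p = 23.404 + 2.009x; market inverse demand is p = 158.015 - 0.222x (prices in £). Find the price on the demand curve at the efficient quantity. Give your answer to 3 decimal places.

P = £146.075

Social marginal cost = private MC + MEC = 38.028 + 2.009x.
Set SMC = demand: 38.028 + 2.009x = 158.015 - 0.222x → x* = 53.7817.
Consumer price on the demand curve at x*: 158.015 − 0.222×53.7817 = 146.0755.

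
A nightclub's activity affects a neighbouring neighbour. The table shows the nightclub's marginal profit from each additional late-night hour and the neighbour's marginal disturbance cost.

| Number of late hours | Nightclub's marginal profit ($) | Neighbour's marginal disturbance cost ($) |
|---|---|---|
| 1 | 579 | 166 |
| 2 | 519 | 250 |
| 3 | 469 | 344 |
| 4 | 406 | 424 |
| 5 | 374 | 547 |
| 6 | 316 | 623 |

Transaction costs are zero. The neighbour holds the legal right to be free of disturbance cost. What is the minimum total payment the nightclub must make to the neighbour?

$760

Efficient level: marginal profit ≥ marginal disturbance cost through level 3, so k* = 3.
With the neighbour holding the right, the nightclub must at least compensate total damage at k*: 166 + 250 + 344 = 760.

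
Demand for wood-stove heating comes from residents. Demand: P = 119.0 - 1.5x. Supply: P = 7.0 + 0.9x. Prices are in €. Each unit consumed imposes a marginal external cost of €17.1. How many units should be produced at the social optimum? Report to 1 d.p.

Social marginal benefit = demand − MEC = 101.9 - 1.5x.
Set SMB = MC: 101.9 - 1.5x = 7.0 + 0.9x → x* = 39.5417.

x* = 39.5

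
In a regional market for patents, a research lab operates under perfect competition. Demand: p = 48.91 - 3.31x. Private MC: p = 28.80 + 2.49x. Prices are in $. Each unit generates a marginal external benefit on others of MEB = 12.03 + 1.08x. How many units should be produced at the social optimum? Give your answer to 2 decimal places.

x* = 6.81

Social marginal cost = private MC − MEB = 16.77 + 1.41x.
Set SMC = demand: 16.77 + 1.41x = 48.91 - 3.31x → x* = 6.8093.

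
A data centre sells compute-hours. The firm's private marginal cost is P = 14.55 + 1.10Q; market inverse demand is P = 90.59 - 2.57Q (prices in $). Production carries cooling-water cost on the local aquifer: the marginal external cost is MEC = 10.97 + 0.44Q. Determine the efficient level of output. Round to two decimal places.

Q* = 15.83

Social marginal cost = private MC + MEC = 25.52 + 1.54Q.
Set SMC = demand: 25.52 + 1.54Q = 90.59 - 2.57Q → Q* = 15.8321.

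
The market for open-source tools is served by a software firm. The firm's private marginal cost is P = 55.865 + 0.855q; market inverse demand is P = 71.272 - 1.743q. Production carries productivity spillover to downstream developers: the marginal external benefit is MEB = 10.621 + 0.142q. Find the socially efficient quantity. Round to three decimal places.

Social marginal cost = private MC − MEB = 45.244 + 0.713q.
Set SMC = demand: 45.244 + 0.713q = 71.272 - 1.743q → q* = 10.5977.

q* = 10.598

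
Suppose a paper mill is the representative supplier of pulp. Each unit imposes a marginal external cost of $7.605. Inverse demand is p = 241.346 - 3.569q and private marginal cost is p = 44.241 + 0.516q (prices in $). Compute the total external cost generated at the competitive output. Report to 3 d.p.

$366.948

Market equilibrium (private): 44.241 + 0.516q = 241.346 - 3.569q → q_m = 48.2509.
Total external cost = MEC × q_m = 7.605 × 48.2509 = 366.9481.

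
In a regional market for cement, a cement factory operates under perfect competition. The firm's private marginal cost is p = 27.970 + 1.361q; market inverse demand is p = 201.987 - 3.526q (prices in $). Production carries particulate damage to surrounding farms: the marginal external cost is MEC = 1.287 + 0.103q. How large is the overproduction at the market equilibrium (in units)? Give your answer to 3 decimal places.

Market equilibrium (private): 27.970 + 1.361q = 201.987 - 3.526q → q_m = 35.6081.
Social marginal cost = private MC + MEC = 29.257 + 1.464q.
Set SMC = demand: 29.257 + 1.464q = 201.987 - 3.526q → q* = 34.6152.
Gap = |35.6081 − 34.6152| = 0.9929.

0.993 units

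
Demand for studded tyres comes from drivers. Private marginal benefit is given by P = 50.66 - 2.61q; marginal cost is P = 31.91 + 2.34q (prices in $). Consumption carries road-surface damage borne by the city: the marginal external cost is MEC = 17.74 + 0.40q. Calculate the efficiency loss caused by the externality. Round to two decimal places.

Market equilibrium (private): 31.91 + 2.34q = 50.66 - 2.61q → q_m = 3.7879.
Social marginal benefit = demand − MEC = 32.92 - 3.01q.
Set SMB = MC: 32.92 - 3.01q = 31.91 + 2.34q → q* = 0.1888.
Height of the DWL triangle at q_m is MC(q_m) − SMB(q_m) = MEC(q_m) = 19.2552.
DWL = ½ × 3.5991 × 19.2552 = 34.6507.

DWL = $34.65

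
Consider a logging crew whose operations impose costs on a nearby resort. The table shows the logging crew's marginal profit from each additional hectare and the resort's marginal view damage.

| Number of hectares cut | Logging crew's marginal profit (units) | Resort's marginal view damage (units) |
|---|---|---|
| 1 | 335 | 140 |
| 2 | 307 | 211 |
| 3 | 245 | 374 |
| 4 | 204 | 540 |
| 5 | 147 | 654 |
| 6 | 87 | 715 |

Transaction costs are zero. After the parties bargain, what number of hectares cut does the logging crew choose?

2

Bargaining reaches the level where marginal profit last exceeds marginal view damage.
That holds through level 2 (307 ≥ 211) but not at 3 (245 < 374).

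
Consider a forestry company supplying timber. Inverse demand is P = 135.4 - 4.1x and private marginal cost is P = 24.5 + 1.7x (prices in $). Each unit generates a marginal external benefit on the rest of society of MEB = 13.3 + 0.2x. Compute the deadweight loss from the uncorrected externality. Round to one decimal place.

Market equilibrium (private): 24.5 + 1.7x = 135.4 - 4.1x → x_m = 19.1207.
Social marginal cost = private MC − MEB = 11.2 + 1.5x.
Set SMC = demand: 11.2 + 1.5x = 135.4 - 4.1x → x* = 22.1786.
The welfare-loss triangle has base |x_m − x*| and height MEB(x_m) (the vertical gap between SMC and demand is zero at x* and MEB at x_m).
DWL = ½ × 3.0579 × 17.1241 = 26.1819.

DWL = $26.2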